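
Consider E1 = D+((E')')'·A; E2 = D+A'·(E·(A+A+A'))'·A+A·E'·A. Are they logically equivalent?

Yes

E1: D+((E')')'·A
    = D+E'·A
E2: D+A'·(E·(A+A+A'))'·A+A·E'·A
    = D+A'·(E·(A+A'))'·A+A·E'·A
    = D+A'·E'·A+A·E'·A
    = D+E'·A
Both reduce to D+E'·A, so they are equivalent.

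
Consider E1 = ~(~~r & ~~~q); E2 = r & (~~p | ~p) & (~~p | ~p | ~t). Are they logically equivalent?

E1: ~(~~r & ~~~q)
    = ~(~~r & ~q)   — double negation
    = ~r | q   — De Morgan
E2: r & (~~p | ~p) & (~~p | ~p | ~t)
    = r & (~~p | ~p)   — absorption
    = r & (p | ~p)   — double negation
    = r   — complement / identity
These differ: at p=0, q=0, r=0, t=1, E1 = 1 but E2 = 0.

No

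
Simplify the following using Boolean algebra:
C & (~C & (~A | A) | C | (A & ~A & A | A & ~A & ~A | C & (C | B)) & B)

C

C & (~C & (~A | A) | C | (A & ~A & A | A & ~A & ~A | C & (C | B)) & B)
= C & (~C & (~A | A) | C | (A & ~A | C & (C | B)) & B)
= C & (~C & (~A | A) | C | (A & ~A | C) & B)
= C & (~C & (~A | A) | C | C & B)
= C & (~C | C | C & B)
= C & (~C | C)
= C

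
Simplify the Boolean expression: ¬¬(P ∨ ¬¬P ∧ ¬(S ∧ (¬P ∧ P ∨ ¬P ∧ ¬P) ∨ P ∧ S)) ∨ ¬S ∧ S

¬¬(P ∨ ¬¬P ∧ ¬(S ∧ (¬P ∧ P ∨ ¬P ∧ ¬P) ∨ P ∧ S)) ∨ ¬S ∧ S
= ¬¬(P ∨ ¬¬P ∧ ¬(S ∧ ¬P ∨ P ∧ S)) ∨ ¬S ∧ S   [distribution]
= ¬¬(P ∨ P ∧ ¬(S ∧ ¬P ∨ P ∧ S)) ∨ ¬S ∧ S   [double negation]
= ¬¬(P ∨ P ∧ ¬S) ∨ ¬S ∧ S   [distribution]
= ¬¬P ∨ ¬S ∧ S   [absorption]
= P ∨ ¬S ∧ S   [double negation]
= P   [complement / identity]

P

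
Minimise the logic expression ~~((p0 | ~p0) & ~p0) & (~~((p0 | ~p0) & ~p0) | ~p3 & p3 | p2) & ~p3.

~~((p0 | ~p0) & ~p0) & (~~((p0 | ~p0) & ~p0) | ~p3 & p3 | p2) & ~p3
= ~~((p0 | ~p0) & ~p0) & (~~((p0 | ~p0) & ~p0) | p2) & ~p3   — complement / identity
= ~~((p0 | ~p0) & ~p0) & ~p3   — absorption
= ~~~p0 & ~p3   — complement / identity
= ~p0 & ~p3   — double negation

~p0 & ~p3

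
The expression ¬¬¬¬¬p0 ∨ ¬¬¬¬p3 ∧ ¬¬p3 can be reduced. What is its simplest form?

¬p0 ∨ p3

¬¬¬¬¬p0 ∨ ¬¬¬¬p3 ∧ ¬¬p3
= ¬¬¬¬¬p0 ∨ ¬¬p3 ∧ ¬¬p3   [double negation]
= ¬¬¬p0 ∨ ¬¬p3 ∧ ¬¬p3   [double negation]
= ¬¬¬p0 ∨ ¬¬p3   [idempotence]
= ¬¬¬p0 ∨ p3   [double negation]
= ¬p0 ∨ p3   [double negation]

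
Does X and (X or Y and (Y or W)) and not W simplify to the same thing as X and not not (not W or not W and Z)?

E1: X and (X or Y and (Y or W)) and not W
    = X and (X or Y) and not W   — absorption
    = X and not W   — absorption
E2: X and not not (not W or not W and Z)
    = X and not not not W   — absorption
    = X and not W   — double negation
Both reduce to X and not W, so they are equivalent.

Yes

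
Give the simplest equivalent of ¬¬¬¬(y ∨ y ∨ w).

¬¬¬¬(y ∨ y ∨ w)
= ¬¬¬¬(y ∨ w)   — idempotence
= ¬¬(y ∨ w)   — double negation
= y ∨ w   — double negation

y ∨ w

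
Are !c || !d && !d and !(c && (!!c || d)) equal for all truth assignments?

No

E1: !c || !d && !d
    = !c || !d
E2: !(c && (!!c || d))
    = !(c && (c || d))
    = !c
These differ: at c=1, d=0, E1 = 1 but E2 = 0.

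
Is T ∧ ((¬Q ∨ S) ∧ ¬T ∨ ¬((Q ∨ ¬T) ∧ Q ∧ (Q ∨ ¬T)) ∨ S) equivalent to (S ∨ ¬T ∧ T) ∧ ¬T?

E1: T ∧ ((¬Q ∨ S) ∧ ¬T ∨ ¬((Q ∨ ¬T) ∧ Q ∧ (Q ∨ ¬T)) ∨ S)
    = T ∧ ((¬Q ∨ S) ∧ ¬T ∨ ¬((Q ∨ ¬T) ∧ Q) ∨ S)   [absorption]
    = T ∧ ((¬Q ∨ S) ∧ ¬T ∨ ¬Q ∨ S)   [absorption]
    = T ∧ (¬Q ∨ S)   [absorption]
E2: (S ∨ ¬T ∧ T) ∧ ¬T
    = S ∧ ¬T   [complement / identity]
These differ: at Q=0, S=1, T=1, E1 = 1 but E2 = 0.

No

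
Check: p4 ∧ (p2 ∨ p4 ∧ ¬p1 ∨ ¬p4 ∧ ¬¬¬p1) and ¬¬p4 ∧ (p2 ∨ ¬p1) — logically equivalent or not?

E1: p4 ∧ (p2 ∨ p4 ∧ ¬p1 ∨ ¬p4 ∧ ¬¬¬p1)
    = p4 ∧ (p2 ∨ p4 ∧ ¬p1 ∨ ¬p4 ∧ ¬p1)   — double negation
    = p4 ∧ (p2 ∨ ¬p1)   — distribution
E2: ¬¬p4 ∧ (p2 ∨ ¬p1)
    = p4 ∧ (p2 ∨ ¬p1)   — double negation
Both reduce to p4 ∧ (p2 ∨ ¬p1), so they are equivalent.

Yes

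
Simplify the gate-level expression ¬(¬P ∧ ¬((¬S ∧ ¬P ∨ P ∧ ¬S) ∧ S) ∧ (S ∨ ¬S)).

¬(¬P ∧ ¬((¬S ∧ ¬P ∨ P ∧ ¬S) ∧ S) ∧ (S ∨ ¬S))
= ¬(¬P ∧ ¬((¬S ∧ ¬P ∨ P ∧ ¬S) ∧ S))   (complement / identity)
= P ∨ (¬S ∧ ¬P ∨ P ∧ ¬S) ∧ S   (De Morgan)
= P ∨ ¬S ∧ S   (distribution)
= P   (complement / identity)

P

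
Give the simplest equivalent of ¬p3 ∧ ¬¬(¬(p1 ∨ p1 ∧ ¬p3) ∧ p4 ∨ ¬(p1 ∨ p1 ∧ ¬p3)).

¬p3 ∧ ¬p1

¬p3 ∧ ¬¬(¬(p1 ∨ p1 ∧ ¬p3) ∧ p4 ∨ ¬(p1 ∨ p1 ∧ ¬p3))
= ¬p3 ∧ ¬¬¬(p1 ∨ p1 ∧ ¬p3)   (absorption)
= ¬p3 ∧ ¬(p1 ∨ p1 ∧ ¬p3)   (double negation)
= ¬p3 ∧ ¬p1   (absorption)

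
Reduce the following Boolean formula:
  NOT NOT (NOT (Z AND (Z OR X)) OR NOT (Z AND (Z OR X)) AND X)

NOT NOT (NOT (Z AND (Z OR X)) OR NOT (Z AND (Z OR X)) AND X)
= NOT NOT NOT (Z AND (Z OR X))
= NOT NOT NOT Z
= NOT Z

NOT Z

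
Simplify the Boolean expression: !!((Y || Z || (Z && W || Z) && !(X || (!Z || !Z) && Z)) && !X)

(Y || Z) && !X

!!((Y || Z || (Z && W || Z) && !(X || (!Z || !Z) && Z)) && !X)
= !!((Y || Z || (Z && W || Z) && !(X || !Z && Z)) && !X)   (idempotence)
= !!((Y || Z || Z && !(X || !Z && Z)) && !X)   (absorption)
= (Y || Z || Z && !(X || !Z && Z)) && !X   (double negation)
= (Y || Z || Z && !X) && !X   (complement / identity)
= (Y || Z) && !X   (absorption)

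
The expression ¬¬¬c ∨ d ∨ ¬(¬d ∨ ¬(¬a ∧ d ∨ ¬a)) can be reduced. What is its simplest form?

¬¬¬c ∨ d ∨ ¬(¬d ∨ ¬(¬a ∧ d ∨ ¬a))
= ¬¬¬c ∨ d ∨ ¬(¬d ∨ ¬¬a)
= ¬¬¬c ∨ d ∨ d ∧ ¬a
= ¬c ∨ d ∨ d ∧ ¬a
= ¬c ∨ d

¬c ∨ d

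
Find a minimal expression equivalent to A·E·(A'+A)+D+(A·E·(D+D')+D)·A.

A·E+D

A·E·(A'+A)+D+(A·E·(D+D')+D)·A
= A·E+D+(A·E·(D+D')+D)·A
= A·E+D+(A·E+D)·A
= A·E+D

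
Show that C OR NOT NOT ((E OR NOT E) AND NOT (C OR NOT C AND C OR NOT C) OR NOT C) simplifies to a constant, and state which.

C OR NOT NOT ((E OR NOT E) AND NOT (C OR NOT C AND C OR NOT C) OR NOT C)
= C OR NOT NOT (NOT (C OR NOT C AND C OR NOT C) OR NOT C)   (complement / identity)
= C OR NOT ((C OR NOT C AND C OR NOT C) AND C)   (De Morgan)
= C OR NOT ((C OR NOT C) AND C)   (complement / identity)
= C OR NOT C   (complement / identity)
= TRUE   (complement)

TRUE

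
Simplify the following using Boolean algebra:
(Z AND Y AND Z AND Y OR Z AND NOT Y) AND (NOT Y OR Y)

Z

(Z AND Y AND Z AND Y OR Z AND NOT Y) AND (NOT Y OR Y)
= (Z AND Y OR Z AND NOT Y) AND (NOT Y OR Y)   — idempotence
= Z AND (NOT Y OR Y)   — distribution
= Z   — complement / identity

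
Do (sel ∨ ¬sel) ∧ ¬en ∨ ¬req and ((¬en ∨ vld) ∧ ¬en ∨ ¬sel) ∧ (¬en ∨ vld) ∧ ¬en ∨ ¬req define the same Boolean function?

E1: (sel ∨ ¬sel) ∧ ¬en ∨ ¬req
    = ¬en ∨ ¬req   — complement / identity
E2: ((¬en ∨ vld) ∧ ¬en ∨ ¬sel) ∧ (¬en ∨ vld) ∧ ¬en ∨ ¬req
    = (¬en ∨ vld) ∧ ¬en ∨ ¬req   — absorption
    = ¬en ∨ ¬req   — absorption
Both reduce to ¬en ∨ ¬req, so they are equivalent.

Yes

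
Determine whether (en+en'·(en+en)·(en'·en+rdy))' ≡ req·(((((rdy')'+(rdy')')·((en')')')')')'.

E1: (en+en'·(en+en)·(en'·en+rdy))'
    = (en+en'·en·(en'·en+rdy))'
    = (en+en'·en)'
    = en'
E2: req·(((((rdy')'+(rdy')')·((en')')')')')'
    = req·((((rdy')'·((en')')')')')'
    = req·((rdy')'·((en')')')'
    = req·((rdy')'·en')'
    = req·(rdy'+en)
These differ: at en=0, rdy=0, req=0, E1 = 1 but E2 = 0.

No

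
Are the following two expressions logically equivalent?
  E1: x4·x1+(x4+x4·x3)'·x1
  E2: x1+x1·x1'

E1: x4·x1+(x4+x4·x3)'·x1
    = x4·x1+x4'·x1
    = x1
E2: x1+x1·x1'
    = x1
Both reduce to x1, so they are equivalent.

Yes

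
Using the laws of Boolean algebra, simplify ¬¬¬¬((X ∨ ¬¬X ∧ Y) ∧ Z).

¬¬¬¬((X ∨ ¬¬X ∧ Y) ∧ Z)
= ¬¬¬¬((X ∨ X ∧ Y) ∧ Z)   [double negation]
= ¬¬¬¬(X ∧ Z)   [absorption]
= ¬¬(X ∧ Z)   [double negation]
= X ∧ Z   [double negation]

X ∧ Z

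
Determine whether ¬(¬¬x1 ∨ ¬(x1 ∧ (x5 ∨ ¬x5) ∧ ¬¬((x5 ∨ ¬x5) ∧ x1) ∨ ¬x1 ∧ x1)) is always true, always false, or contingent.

¬(¬¬x1 ∨ ¬(x1 ∧ (x5 ∨ ¬x5) ∧ ¬¬((x5 ∨ ¬x5) ∧ x1) ∨ ¬x1 ∧ x1))
= ¬(¬¬x1 ∨ ¬(x1 ∧ (x5 ∨ ¬x5) ∧ ¬¬x1 ∨ ¬x1 ∧ x1))
= ¬(¬¬x1 ∨ ¬(x1 ∧ (x5 ∨ ¬x5) ∧ x1 ∨ ¬x1 ∧ x1))
= ¬(¬¬x1 ∨ ¬(x1 ∧ x1 ∨ ¬x1 ∧ x1))
= ¬(¬¬x1 ∨ ¬x1)
= ¬x1 ∧ x1
= False

always false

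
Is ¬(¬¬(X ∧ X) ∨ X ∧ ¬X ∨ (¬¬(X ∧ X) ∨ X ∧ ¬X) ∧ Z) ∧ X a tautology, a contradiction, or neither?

¬(¬¬(X ∧ X) ∨ X ∧ ¬X ∨ (¬¬(X ∧ X) ∨ X ∧ ¬X) ∧ Z) ∧ X
= ¬(¬¬(X ∧ X) ∨ X ∧ ¬X) ∧ X   [absorption]
= ¬(X ∧ X ∨ X ∧ ¬X) ∧ X   [double negation]
= ¬X ∧ X   [distribution]
= False   [complement]

contradiction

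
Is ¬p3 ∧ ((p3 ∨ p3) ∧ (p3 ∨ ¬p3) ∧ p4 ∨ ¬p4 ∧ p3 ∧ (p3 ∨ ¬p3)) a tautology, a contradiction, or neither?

¬p3 ∧ ((p3 ∨ p3) ∧ (p3 ∨ ¬p3) ∧ p4 ∨ ¬p4 ∧ p3 ∧ (p3 ∨ ¬p3))
= ¬p3 ∧ (p3 ∧ (p3 ∨ ¬p3) ∧ p4 ∨ ¬p4 ∧ p3 ∧ (p3 ∨ ¬p3))   (idempotence)
= ¬p3 ∧ p3 ∧ (p3 ∨ ¬p3)   (distribution)
= ¬p3 ∧ p3   (complement / identity)
= False   (complement)

contradiction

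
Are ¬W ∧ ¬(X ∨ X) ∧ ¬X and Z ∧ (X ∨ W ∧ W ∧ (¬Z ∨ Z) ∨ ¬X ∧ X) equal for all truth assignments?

No

E1: ¬W ∧ ¬(X ∨ X) ∧ ¬X
    = ¬W ∧ ¬X ∧ ¬X   — idempotence
    = ¬W ∧ ¬X   — idempotence
E2: Z ∧ (X ∨ W ∧ W ∧ (¬Z ∨ Z) ∨ ¬X ∧ X)
    = Z ∧ (X ∨ W ∧ W ∨ ¬X ∧ X)   — complement / identity
    = Z ∧ (X ∨ W ∨ ¬X ∧ X)   — idempotence
    = Z ∧ (X ∨ W)   — complement / identity
These differ: at W=0, X=1, Z=1, E1 = 0 but E2 = 1.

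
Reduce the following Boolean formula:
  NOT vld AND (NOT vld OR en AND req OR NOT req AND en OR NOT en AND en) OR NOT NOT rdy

NOT vld OR rdy

NOT vld AND (NOT vld OR en AND req OR NOT req AND en OR NOT en AND en) OR NOT NOT rdy
= NOT vld AND (NOT vld OR en OR NOT en AND en) OR NOT NOT rdy
= NOT vld AND (NOT vld OR en) OR NOT NOT rdy
= NOT vld OR NOT NOT rdy
= NOT vld OR rdy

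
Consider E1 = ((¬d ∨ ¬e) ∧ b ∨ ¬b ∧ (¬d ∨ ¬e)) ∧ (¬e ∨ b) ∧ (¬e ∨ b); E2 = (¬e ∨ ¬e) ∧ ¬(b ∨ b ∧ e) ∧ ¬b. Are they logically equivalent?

E1: ((¬d ∨ ¬e) ∧ b ∨ ¬b ∧ (¬d ∨ ¬e)) ∧ (¬e ∨ b) ∧ (¬e ∨ b)
    = ((¬d ∨ ¬e) ∧ b ∨ ¬b ∧ (¬d ∨ ¬e)) ∧ (¬e ∨ b)   — idempotence
    = (¬d ∨ ¬e) ∧ (¬e ∨ b)   — distribution
    = ¬e ∨ ¬d ∧ b   — distribution
E2: (¬e ∨ ¬e) ∧ ¬(b ∨ b ∧ e) ∧ ¬b
    = ¬e ∧ ¬(b ∨ b ∧ e) ∧ ¬b   — idempotence
    = ¬e ∧ ¬b ∧ ¬b   — absorption
    = ¬e ∧ ¬b   — idempotence
These differ: at b=1, d=0, e=0, E1 = 1 but E2 = 0.

No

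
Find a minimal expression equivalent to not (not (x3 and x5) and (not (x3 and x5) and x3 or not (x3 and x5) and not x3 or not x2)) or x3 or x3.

not (not (x3 and x5) and (not (x3 and x5) and x3 or not (x3 and x5) and not x3 or not x2)) or x3 or x3
= not (not (x3 and x5) and (not (x3 and x5) or not x2)) or x3 or x3   (distribution)
= not (not (x3 and x5) and (not (x3 and x5) or not x2)) or x3   (idempotence)
= not not (x3 and x5) or x3   (absorption)
= x3 and x5 or x3   (double negation)
= x3   (absorption)

x3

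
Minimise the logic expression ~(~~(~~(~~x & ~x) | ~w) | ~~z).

w & ~z

~(~~(~~(~~x & ~x) | ~w) | ~~z)
= ~(~(~(~~x & ~x) & w) | ~~z)   (De Morgan)
= ~(~((~x | x) & w) | ~~z)   (De Morgan)
= (~x | x) & w & ~z   (De Morgan)
= w & ~z   (complement / identity)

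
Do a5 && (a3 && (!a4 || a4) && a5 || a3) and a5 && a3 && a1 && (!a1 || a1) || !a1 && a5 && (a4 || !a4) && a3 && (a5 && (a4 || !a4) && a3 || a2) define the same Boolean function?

Yes

E1: a5 && (a3 && (!a4 || a4) && a5 || a3)
    = a5 && (a3 && a5 || a3)   (complement / identity)
    = a5 && a3   (absorption)
E2: a5 && a3 && a1 && (!a1 || a1) || !a1 && a5 && (a4 || !a4) && a3 && (a5 && (a4 || !a4) && a3 || a2)
    = a5 && a3 && a1 && (!a1 || a1) || !a1 && a5 && (a4 || !a4) && a3   (absorption)
    = a5 && a3 && a1 || !a1 && a5 && (a4 || !a4) && a3   (complement / identity)
    = a5 && a3 && a1 || !a1 && a5 && a3   (complement / identity)
    = a5 && a3   (distribution)
Both reduce to a5 && a3, so they are equivalent.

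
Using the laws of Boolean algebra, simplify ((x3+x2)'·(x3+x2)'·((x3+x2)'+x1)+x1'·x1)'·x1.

(x3+x2)·x1

((x3+x2)'·(x3+x2)'·((x3+x2)'+x1)+x1'·x1)'·x1
= ((x3+x2)'·(x3+x2)'+x1'·x1)'·x1   [absorption]
= ((x3+x2)'+x1'·x1)'·x1   [idempotence]
= ((x3+x2)')'·x1   [complement / identity]
= (x3+x2)·x1   [double negation]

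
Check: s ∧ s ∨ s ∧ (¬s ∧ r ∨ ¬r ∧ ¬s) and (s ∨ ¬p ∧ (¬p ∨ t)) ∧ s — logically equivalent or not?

E1: s ∧ s ∨ s ∧ (¬s ∧ r ∨ ¬r ∧ ¬s)
    = s ∧ s ∨ s ∧ ¬s   [distribution]
    = s   [distribution]
E2: (s ∨ ¬p ∧ (¬p ∨ t)) ∧ s
    = (s ∨ ¬p) ∧ s   [absorption]
    = s   [absorption]
Both reduce to s, so they are equivalent.

Yes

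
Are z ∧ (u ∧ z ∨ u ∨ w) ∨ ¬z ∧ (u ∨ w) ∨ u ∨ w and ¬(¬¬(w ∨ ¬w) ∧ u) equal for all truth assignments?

No

E1: z ∧ (u ∧ z ∨ u ∨ w) ∨ ¬z ∧ (u ∨ w) ∨ u ∨ w
    = z ∧ (u ∨ w) ∨ ¬z ∧ (u ∨ w) ∨ u ∨ w   — absorption
    = u ∨ w ∨ u ∨ w   — distribution
    = u ∨ w   — idempotence
E2: ¬(¬¬(w ∨ ¬w) ∧ u)
    = ¬((w ∨ ¬w) ∧ u)   — double negation
    = ¬u   — complement / identity
These differ: at u=0, w=0, z=0, E1 = 0 but E2 = 1.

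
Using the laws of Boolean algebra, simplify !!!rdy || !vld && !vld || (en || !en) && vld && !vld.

!rdy || !vld

!!!rdy || !vld && !vld || (en || !en) && vld && !vld
= !!!rdy || !vld && !vld || vld && !vld   (complement / identity)
= !!!rdy || !vld   (distribution)
= !rdy || !vld   (double negation)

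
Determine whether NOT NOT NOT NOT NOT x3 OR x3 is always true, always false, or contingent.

always true

NOT NOT NOT NOT NOT x3 OR x3
= NOT NOT NOT x3 OR x3   [double negation]
= NOT x3 OR x3   [double negation]
= TRUE   [complement]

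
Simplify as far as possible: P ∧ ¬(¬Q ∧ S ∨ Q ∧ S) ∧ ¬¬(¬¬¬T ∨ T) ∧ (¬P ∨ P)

P ∧ ¬S

P ∧ ¬(¬Q ∧ S ∨ Q ∧ S) ∧ ¬¬(¬¬¬T ∨ T) ∧ (¬P ∨ P)
= P ∧ ¬(¬Q ∧ S ∨ Q ∧ S) ∧ ¬¬(¬T ∨ T) ∧ (¬P ∨ P)   [double negation]
= P ∧ ¬S ∧ ¬¬(¬T ∨ T) ∧ (¬P ∨ P)   [distribution]
= P ∧ ¬S ∧ ¬¬(¬T ∨ T)   [complement / identity]
= P ∧ ¬S ∧ (¬T ∨ T)   [double negation]
= P ∧ ¬S   [complement / identity]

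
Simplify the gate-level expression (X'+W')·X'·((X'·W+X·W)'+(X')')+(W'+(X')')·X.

(X'+W')·X'·((X'·W+X·W)'+(X')')+(W'+(X')')·X
= X'·((X'·W+X·W)'+(X')')+(W'+(X')')·X   — absorption
= X'·(W'+(X')')+(W'+(X')')·X   — distribution
= W'+(X')'   — distribution
= W'+X   — double negation

W'+X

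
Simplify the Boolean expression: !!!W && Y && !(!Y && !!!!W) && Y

!!!W && Y && !(!Y && !!!!W) && Y
= !!!W && Y && !(!Y && !!W) && Y   — double negation
= !!!W && Y && (Y || !W) && Y   — De Morgan
= !!!W && Y && Y   — absorption
= !W && Y && Y   — double negation
= !W && Y   — idempotence

!W && Y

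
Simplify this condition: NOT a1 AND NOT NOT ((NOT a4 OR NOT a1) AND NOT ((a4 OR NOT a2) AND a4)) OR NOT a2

NOT a1 AND NOT NOT ((NOT a4 OR NOT a1) AND NOT ((a4 OR NOT a2) AND a4)) OR NOT a2
= NOT a1 AND NOT NOT ((NOT a4 OR NOT a1) AND NOT a4) OR NOT a2   (absorption)
= NOT a1 AND NOT NOT NOT a4 OR NOT a2   (absorption)
= NOT a1 AND NOT a4 OR NOT a2   (double negation)

NOT a1 AND NOT a4 OR NOT a2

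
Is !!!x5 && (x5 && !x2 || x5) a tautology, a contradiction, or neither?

!!!x5 && (x5 && !x2 || x5)
= !!!x5 && x5   (absorption)
= !x5 && x5   (double negation)
= false   (complement)

contradiction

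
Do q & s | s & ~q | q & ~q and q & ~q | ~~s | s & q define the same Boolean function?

Yes

E1: q & s | s & ~q | q & ~q
    = q & s | s & ~q   — complement / identity
    = s   — distribution
E2: q & ~q | ~~s | s & q
    = ~~s | s & q   — complement / identity
    = s | s & q   — double negation
    = s   — absorption
Both reduce to s, so they are equivalent.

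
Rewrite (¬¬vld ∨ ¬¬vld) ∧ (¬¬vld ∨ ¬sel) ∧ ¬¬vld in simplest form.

vld

(¬¬vld ∨ ¬¬vld) ∧ (¬¬vld ∨ ¬sel) ∧ ¬¬vld
= (¬¬vld ∨ ¬¬vld) ∧ ¬¬vld   [absorption]
= ¬¬vld ∧ ¬¬vld   [idempotence]
= ¬¬vld   [idempotence]
= vld   [double negation]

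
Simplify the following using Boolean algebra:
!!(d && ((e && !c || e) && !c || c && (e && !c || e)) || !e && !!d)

!!(d && ((e && !c || e) && !c || c && (e && !c || e)) || !e && !!d)
= !!(d && (e && !c || e) || !e && !!d)   — distribution
= !!(d && (e && !c || e) || !e && d)   — double negation
= !!(d && e || !e && d)   — absorption
= d && e || !e && d   — double negation
= d   — distribution

d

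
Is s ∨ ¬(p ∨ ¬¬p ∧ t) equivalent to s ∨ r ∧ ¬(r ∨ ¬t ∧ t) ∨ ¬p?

Yes

E1: s ∨ ¬(p ∨ ¬¬p ∧ t)
    = s ∨ ¬(p ∨ p ∧ t)   [double negation]
    = s ∨ ¬p   [absorption]
E2: s ∨ r ∧ ¬(r ∨ ¬t ∧ t) ∨ ¬p
    = s ∨ r ∧ ¬r ∨ ¬p   [complement / identity]
    = s ∨ ¬p   [complement / identity]
Both reduce to s ∨ ¬p, so they are equivalent.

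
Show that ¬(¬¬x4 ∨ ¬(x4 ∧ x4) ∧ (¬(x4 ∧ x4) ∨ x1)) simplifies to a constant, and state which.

False

¬(¬¬x4 ∨ ¬(x4 ∧ x4) ∧ (¬(x4 ∧ x4) ∨ x1))
= ¬(¬¬x4 ∨ ¬(x4 ∧ x4))   — absorption
= ¬(¬¬x4 ∨ ¬x4)   — idempotence
= ¬x4 ∧ x4   — De Morgan
= False   — complement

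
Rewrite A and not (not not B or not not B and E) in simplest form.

A and not (not not B or not not B and E)
= A and not not not B   — absorption
= A and not B   — double negation

A and not B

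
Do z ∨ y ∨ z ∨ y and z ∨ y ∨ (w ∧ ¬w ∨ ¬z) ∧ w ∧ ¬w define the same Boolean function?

E1: z ∨ y ∨ z ∨ y
    = z ∨ y   (idempotence)
E2: z ∨ y ∨ (w ∧ ¬w ∨ ¬z) ∧ w ∧ ¬w
    = z ∨ y ∨ w ∧ ¬w   (absorption)
    = z ∨ y   (complement / identity)
Both reduce to z ∨ y, so they are equivalent.

Yes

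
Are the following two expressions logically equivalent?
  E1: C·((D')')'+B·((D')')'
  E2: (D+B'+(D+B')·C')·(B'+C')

E1: C·((D')')'+B·((D')')'
    = ((D')')'·(C+B)   (distribution)
    = D'·(C+B)   (double negation)
E2: (D+B'+(D+B')·C')·(B'+C')
    = (D+B')·(B'+C')   (absorption)
    = B'+D·C'   (distribution)
These differ: at B=0, C=0, D=1, E1 = 0 but E2 = 1.

No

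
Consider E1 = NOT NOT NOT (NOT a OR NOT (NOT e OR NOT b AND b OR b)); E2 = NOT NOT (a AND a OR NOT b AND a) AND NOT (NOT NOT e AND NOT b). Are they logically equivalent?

Yes

E1: NOT NOT NOT (NOT a OR NOT (NOT e OR NOT b AND b OR b))
    = NOT NOT (a AND (NOT e OR NOT b AND b OR b))   (De Morgan)
    = NOT NOT (a AND (NOT e OR b))   (complement / identity)
    = a AND (NOT e OR b)   (double negation)
E2: NOT NOT (a AND a OR NOT b AND a) AND NOT (NOT NOT e AND NOT b)
    = NOT NOT ((a OR NOT b) AND a) AND NOT (NOT NOT e AND NOT b)   (distribution)
    = NOT NOT ((a OR NOT b) AND a) AND (NOT e OR b)   (De Morgan)
    = NOT NOT a AND (NOT e OR b)   (absorption)
    = a AND (NOT e OR b)   (double negation)
Both reduce to a AND (NOT e OR b), so they are equivalent.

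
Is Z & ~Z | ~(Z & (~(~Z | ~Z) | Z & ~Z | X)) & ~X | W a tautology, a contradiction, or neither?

Z & ~Z | ~(Z & (~(~Z | ~Z) | Z & ~Z | X)) & ~X | W
= Z & ~Z | ~(Z & (Z & Z | Z & ~Z | X)) & ~X | W   (De Morgan)
= Z & ~Z | ~(Z & (Z | X)) & ~X | W   (distribution)
= Z & ~Z | ~Z & ~X | W   (absorption)
= ~Z & ~X | W   (complement / identity)
This depends on W, X, Z, so it is not a constant.

neither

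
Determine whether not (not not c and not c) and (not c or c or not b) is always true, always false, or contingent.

always true

not (not not c and not c) and (not c or c or not b)
= (not c or c) and (not c or c or not b)   (De Morgan)
= not c or c   (absorption)
= True   (complement)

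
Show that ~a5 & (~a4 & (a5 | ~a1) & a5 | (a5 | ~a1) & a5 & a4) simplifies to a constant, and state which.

0

~a5 & (~a4 & (a5 | ~a1) & a5 | (a5 | ~a1) & a5 & a4)
= ~a5 & (a5 | ~a1) & a5   (distribution)
= ~a5 & a5   (absorption)
= 0   (complement)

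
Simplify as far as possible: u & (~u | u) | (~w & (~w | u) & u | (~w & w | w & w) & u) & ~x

u & (~u | u) | (~w & (~w | u) & u | (~w & w | w & w) & u) & ~x
= u | (~w & (~w | u) & u | (~w & w | w & w) & u) & ~x   (complement / identity)
= u | (~w & (~w | u) & u | w & u) & ~x   (distribution)
= u | (~w & u | w & u) & ~x   (absorption)
= u | u & ~x   (distribution)
= u   (absorption)

u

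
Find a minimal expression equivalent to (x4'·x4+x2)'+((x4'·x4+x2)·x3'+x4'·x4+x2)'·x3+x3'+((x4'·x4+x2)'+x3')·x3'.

(x4'·x4+x2)'+((x4'·x4+x2)·x3'+x4'·x4+x2)'·x3+x3'+((x4'·x4+x2)'+x3')·x3'
= (x4'·x4+x2)'+(x4'·x4+x2)'·x3+x3'+((x4'·x4+x2)'+x3')·x3'   (absorption)
= (x4'·x4+x2)'+x3'+((x4'·x4+x2)'+x3')·x3'   (absorption)
= (x4'·x4+x2)'+x3'   (absorption)
= x2'+x3'   (complement / identity)

x2'+x3'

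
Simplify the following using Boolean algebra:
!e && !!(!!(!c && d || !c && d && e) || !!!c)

!e && !!(!!(!c && d || !c && d && e) || !!!c)
= !e && !(!(!c && d || !c && d && e) && !!c)
= !e && (!c && d || !c && d && e || !c)
= !e && (!c && d || !c)
= !e && !c

!e && !c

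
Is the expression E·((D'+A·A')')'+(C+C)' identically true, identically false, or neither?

neither

E·((D'+A·A')')'+(C+C)'
= E·(D'+A·A')+(C+C)'   (double negation)
= E·(D'+A·A')+C'   (idempotence)
= E·D'+C'   (complement / identity)
This depends on C, D, E, so it is not a constant.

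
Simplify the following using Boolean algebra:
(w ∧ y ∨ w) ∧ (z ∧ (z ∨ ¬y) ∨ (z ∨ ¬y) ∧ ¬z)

(w ∧ y ∨ w) ∧ (z ∧ (z ∨ ¬y) ∨ (z ∨ ¬y) ∧ ¬z)
= (w ∧ y ∨ w) ∧ (z ∨ ¬y)   (distribution)
= w ∧ (z ∨ ¬y)   (absorption)

w ∧ (z ∨ ¬y)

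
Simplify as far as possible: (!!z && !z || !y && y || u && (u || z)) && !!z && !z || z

(!!z && !z || !y && y || u && (u || z)) && !!z && !z || z
= (!!z && !z || u && (u || z)) && !!z && !z || z
= (!!z && !z || u) && !!z && !z || z
= !!z && !z || z
= z && !z || z
= z

z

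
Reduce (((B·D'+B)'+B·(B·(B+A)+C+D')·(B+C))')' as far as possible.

1

(((B·D'+B)'+B·(B·(B+A)+C+D')·(B+C))')'
= (B·D'+B)'+B·(B·(B+A)+C+D')·(B+C)   [double negation]
= B'+B·(B·(B+A)+C+D')·(B+C)   [absorption]
= B'+B·(B+C+D')·(B+C)   [absorption]
= B'+B·(B+C)   [absorption]
= B'+B   [absorption]
= 1   [complement]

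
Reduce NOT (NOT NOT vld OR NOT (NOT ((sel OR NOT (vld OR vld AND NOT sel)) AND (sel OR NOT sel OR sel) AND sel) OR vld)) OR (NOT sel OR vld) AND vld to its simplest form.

NOT (NOT NOT vld OR NOT (NOT ((sel OR NOT (vld OR vld AND NOT sel)) AND (sel OR NOT sel OR sel) AND sel) OR vld)) OR (NOT sel OR vld) AND vld
= NOT (NOT NOT vld OR NOT (NOT ((sel OR NOT (vld OR vld AND NOT sel) AND (NOT sel OR sel)) AND sel) OR vld)) OR (NOT sel OR vld) AND vld   (distribution)
= NOT (NOT NOT vld OR NOT (NOT ((sel OR NOT (vld OR vld AND NOT sel)) AND sel) OR vld)) OR (NOT sel OR vld) AND vld   (complement / identity)
= NOT vld AND (NOT ((sel OR NOT (vld OR vld AND NOT sel)) AND sel) OR vld) OR (NOT sel OR vld) AND vld   (De Morgan)
= NOT vld AND (NOT ((sel OR NOT vld) AND sel) OR vld) OR (NOT sel OR vld) AND vld   (absorption)
= NOT vld AND (NOT sel OR vld) OR (NOT sel OR vld) AND vld   (absorption)
= NOT sel OR vld   (distribution)

NOT sel OR vld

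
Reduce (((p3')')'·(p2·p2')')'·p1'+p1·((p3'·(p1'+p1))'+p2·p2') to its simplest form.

(((p3')')'·(p2·p2')')'·p1'+p1·((p3'·(p1'+p1))'+p2·p2')
= (((p3')')'·(p2·p2')')'·p1'+p1·((p3')'+p2·p2')   [complement / identity]
= ((p3')'+p2·p2')·p1'+p1·((p3')'+p2·p2')   [De Morgan]
= (p3')'+p2·p2'   [distribution]
= (p3')'   [complement / identity]
= p3   [double negation]

p3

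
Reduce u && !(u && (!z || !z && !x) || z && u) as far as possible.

false

u && !(u && (!z || !z && !x) || z && u)
= u && !(u && !z || z && u)   [absorption]
= u && !u   [distribution]
= false   [complement]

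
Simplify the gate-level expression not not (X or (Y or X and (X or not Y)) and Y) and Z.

not not (X or (Y or X and (X or not Y)) and Y) and Z
= not not (X or (Y or X) and Y) and Z   [absorption]
= (X or (Y or X) and Y) and Z   [double negation]
= (X or Y) and Z   [absorption]

(X or Y) and Z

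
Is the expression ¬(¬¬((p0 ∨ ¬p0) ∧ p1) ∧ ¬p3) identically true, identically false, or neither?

¬(¬¬((p0 ∨ ¬p0) ∧ p1) ∧ ¬p3)
= ¬(¬¬p1 ∧ ¬p3)   [complement / identity]
= ¬p1 ∨ p3   [De Morgan]
This depends on p1, p3, so it is not a constant.

neither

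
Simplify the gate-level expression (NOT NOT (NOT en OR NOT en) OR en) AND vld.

(NOT NOT (NOT en OR NOT en) OR en) AND vld
= (NOT (en AND en) OR en) AND vld
= (NOT en OR en) AND vld
= vld

vld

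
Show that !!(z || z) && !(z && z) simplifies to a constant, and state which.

!!(z || z) && !(z && z)
= !!z && !(z && z)   [idempotence]
= z && !(z && z)   [double negation]
= z && !z   [idempotence]
= false   [complement]

false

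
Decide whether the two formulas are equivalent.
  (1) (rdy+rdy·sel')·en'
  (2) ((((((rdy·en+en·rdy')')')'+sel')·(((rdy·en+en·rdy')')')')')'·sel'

E1: (rdy+rdy·sel')·en'
    = rdy·en'
E2: ((((((rdy·en+en·rdy')')')'+sel')·(((rdy·en+en·rdy')')')')')'·sel'
    = (((((rdy·en+en·rdy')')')')')'·sel'
    = (((rdy·en+en·rdy')')')'·sel'
    = ((en')')'·sel'
    = en'·sel'
These differ: at en=0, rdy=0, sel=0, E1 = 0 but E2 = 1.

No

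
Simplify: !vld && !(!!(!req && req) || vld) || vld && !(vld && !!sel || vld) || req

!vld || req

!vld && !(!!(!req && req) || vld) || vld && !(vld && !!sel || vld) || req
= !vld && !(!req && req || vld) || vld && !(vld && !!sel || vld) || req
= !vld && !(!req && req || vld) || vld && !(vld && sel || vld) || req
= !vld && !vld || vld && !(vld && sel || vld) || req
= !vld && !vld || vld && !vld || req
= !vld || req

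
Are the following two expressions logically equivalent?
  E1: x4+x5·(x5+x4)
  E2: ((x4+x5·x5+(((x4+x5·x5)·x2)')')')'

Yes

E1: x4+x5·(x5+x4)
    = x4+x5   [absorption]
E2: ((x4+x5·x5+(((x4+x5·x5)·x2)')')')'
    = ((x4+x5·x5+(x4+x5·x5)·x2)')'   [double negation]
    = x4+x5·x5+(x4+x5·x5)·x2   [double negation]
    = x4+x5·x5   [absorption]
    = x4+x5   [idempotence]
Both reduce to x4+x5, so they are equivalent.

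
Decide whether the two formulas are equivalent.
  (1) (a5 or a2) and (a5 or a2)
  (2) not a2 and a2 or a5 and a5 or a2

E1: (a5 or a2) and (a5 or a2)
    = a5 or a2   (idempotence)
E2: not a2 and a2 or a5 and a5 or a2
    = not a2 and a2 or a5 or a2   (idempotence)
    = a5 or a2   (complement / identity)
Both reduce to a5 or a2, so they are equivalent.

Yes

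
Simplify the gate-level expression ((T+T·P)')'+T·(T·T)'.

((T+T·P)')'+T·(T·T)'
= T+T·P+T·(T·T)'   — double negation
= T+T·P+T·T'   — idempotence
= T+T·P   — complement / identity
= T   — absorption

T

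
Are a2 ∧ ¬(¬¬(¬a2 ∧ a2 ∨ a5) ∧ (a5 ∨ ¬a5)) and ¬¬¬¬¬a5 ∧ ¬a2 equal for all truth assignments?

No

E1: a2 ∧ ¬(¬¬(¬a2 ∧ a2 ∨ a5) ∧ (a5 ∨ ¬a5))
    = a2 ∧ ¬(¬¬a5 ∧ (a5 ∨ ¬a5))   — complement / identity
    = a2 ∧ ¬¬¬a5   — complement / identity
    = a2 ∧ ¬a5   — double negation
E2: ¬¬¬¬¬a5 ∧ ¬a2
    = ¬¬¬a5 ∧ ¬a2   — double negation
    = ¬a5 ∧ ¬a2   — double negation
These differ: at a2=0, a5=0, E1 = 0 but E2 = 1.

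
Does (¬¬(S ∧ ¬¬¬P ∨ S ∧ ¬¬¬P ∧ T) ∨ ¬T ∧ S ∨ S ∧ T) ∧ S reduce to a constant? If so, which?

no

(¬¬(S ∧ ¬¬¬P ∨ S ∧ ¬¬¬P ∧ T) ∨ ¬T ∧ S ∨ S ∧ T) ∧ S
= (¬¬(S ∧ ¬¬¬P) ∨ ¬T ∧ S ∨ S ∧ T) ∧ S   (absorption)
= (¬¬(S ∧ ¬P) ∨ ¬T ∧ S ∨ S ∧ T) ∧ S   (double negation)
= (S ∧ ¬P ∨ ¬T ∧ S ∨ S ∧ T) ∧ S   (double negation)
= (S ∧ ¬P ∨ S) ∧ S   (distribution)
= S ∧ S   (absorption)
= S   (idempotence)
This depends on S, so it is not a constant.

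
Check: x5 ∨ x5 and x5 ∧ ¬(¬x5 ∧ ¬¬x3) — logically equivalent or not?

E1: x5 ∨ x5
    = x5
E2: x5 ∧ ¬(¬x5 ∧ ¬¬x3)
    = x5 ∧ (x5 ∨ ¬x3)
    = x5
Both reduce to x5, so they are equivalent.

Yes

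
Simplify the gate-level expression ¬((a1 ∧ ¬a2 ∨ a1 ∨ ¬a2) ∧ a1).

¬a1

¬((a1 ∧ ¬a2 ∨ a1 ∨ ¬a2) ∧ a1)
= ¬((a1 ∨ ¬a2) ∧ a1)   [absorption]
= ¬a1   [absorption]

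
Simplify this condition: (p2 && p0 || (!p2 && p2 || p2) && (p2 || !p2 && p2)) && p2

(p2 && p0 || (!p2 && p2 || p2) && (p2 || !p2 && p2)) && p2
= (p2 && p0 || !p2 && p2 || p2 && p2) && p2   (distribution)
= (p2 && p0 || p2) && p2   (distribution)
= p2 && p2   (absorption)
= p2   (idempotence)

p2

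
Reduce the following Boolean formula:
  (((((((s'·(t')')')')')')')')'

s+t'

(((((((s'·(t')')')')')')')')'
= ((((((s+t')')')')')')'
= ((((s+t')')')')'
= ((s+t')')'
= s+t'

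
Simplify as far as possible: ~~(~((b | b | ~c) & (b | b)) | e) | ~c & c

~~(~((b | b | ~c) & (b | b)) | e) | ~c & c
= ~((b | b | ~c) & (b | b)) | e | ~c & c   (double negation)
= ~(b | b) | e | ~c & c   (absorption)
= ~(b | b) | e   (complement / identity)
= ~b | e   (idempotence)

~b | e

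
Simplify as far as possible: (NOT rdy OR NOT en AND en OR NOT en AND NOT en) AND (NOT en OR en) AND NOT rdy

NOT rdy

(NOT rdy OR NOT en AND en OR NOT en AND NOT en) AND (NOT en OR en) AND NOT rdy
= (NOT rdy OR NOT en AND en OR NOT en AND NOT en) AND NOT rdy
= (NOT rdy OR NOT en) AND NOT rdy
= NOT rdy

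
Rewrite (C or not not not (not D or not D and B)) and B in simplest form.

(C or not not not (not D or not D and B)) and B
= (C or not not not not D) and B   (absorption)
= (C or not not D) and B   (double negation)
= (C or D) and B   (double negation)

(C or D) and B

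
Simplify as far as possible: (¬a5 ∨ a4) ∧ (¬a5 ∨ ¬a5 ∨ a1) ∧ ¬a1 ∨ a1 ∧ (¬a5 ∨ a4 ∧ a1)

¬a5 ∨ a4 ∧ a1

(¬a5 ∨ a4) ∧ (¬a5 ∨ ¬a5 ∨ a1) ∧ ¬a1 ∨ a1 ∧ (¬a5 ∨ a4 ∧ a1)
= (¬a5 ∨ a4) ∧ (¬a5 ∨ a1) ∧ ¬a1 ∨ a1 ∧ (¬a5 ∨ a4 ∧ a1)
= (¬a5 ∨ a4 ∧ a1) ∧ ¬a1 ∨ a1 ∧ (¬a5 ∨ a4 ∧ a1)
= ¬a5 ∨ a4 ∧ a1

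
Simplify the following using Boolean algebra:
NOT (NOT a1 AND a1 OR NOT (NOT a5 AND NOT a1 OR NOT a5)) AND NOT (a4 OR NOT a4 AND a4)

NOT a5 AND NOT a4

NOT (NOT a1 AND a1 OR NOT (NOT a5 AND NOT a1 OR NOT a5)) AND NOT (a4 OR NOT a4 AND a4)
= NOT (NOT a1 AND a1 OR NOT (NOT a5 AND NOT a1 OR NOT a5)) AND NOT a4   (complement / identity)
= NOT NOT (NOT a5 AND NOT a1 OR NOT a5) AND NOT a4   (complement / identity)
= NOT NOT NOT a5 AND NOT a4   (absorption)
= NOT a5 AND NOT a4   (double negation)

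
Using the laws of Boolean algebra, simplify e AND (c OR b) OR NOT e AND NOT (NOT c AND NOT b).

e AND (c OR b) OR NOT e AND NOT (NOT c AND NOT b)
= e AND (c OR b) OR NOT e AND (c OR b)   (De Morgan)
= c OR b   (distribution)

c OR b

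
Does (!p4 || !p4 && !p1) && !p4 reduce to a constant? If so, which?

(!p4 || !p4 && !p1) && !p4
= !p4 && !p4   — absorption
= !p4   — idempotence
This depends on p4, so it is not a constant.

no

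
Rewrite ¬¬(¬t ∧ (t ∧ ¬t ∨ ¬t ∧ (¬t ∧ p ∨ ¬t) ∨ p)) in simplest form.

¬¬(¬t ∧ (t ∧ ¬t ∨ ¬t ∧ (¬t ∧ p ∨ ¬t) ∨ p))
= ¬¬(¬t ∧ (t ∧ ¬t ∨ ¬t ∧ ¬t ∨ p))   — absorption
= ¬¬(¬t ∧ (¬t ∨ p))   — distribution
= ¬¬¬t   — absorption
= ¬t   — double negation

¬t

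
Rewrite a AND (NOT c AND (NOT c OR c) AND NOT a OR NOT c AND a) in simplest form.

a AND NOT c

a AND (NOT c AND (NOT c OR c) AND NOT a OR NOT c AND a)
= a AND (NOT c AND NOT a OR NOT c AND a)   — complement / identity
= a AND NOT c   — distribution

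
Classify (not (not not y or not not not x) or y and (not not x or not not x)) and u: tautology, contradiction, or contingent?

(not (not not y or not not not x) or y and (not not x or not not x)) and u
= (not y and not not x or y and (not not x or not not x)) and u   — De Morgan
= (not y and not not x or y and not not x) and u   — idempotence
= not not x and u   — distribution
= x and u   — double negation
This depends on u, x, so it is not a constant.

contingent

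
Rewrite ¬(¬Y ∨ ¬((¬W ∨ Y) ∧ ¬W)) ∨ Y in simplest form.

Y

¬(¬Y ∨ ¬((¬W ∨ Y) ∧ ¬W)) ∨ Y
= ¬(¬Y ∨ ¬¬W) ∨ Y   (absorption)
= Y ∧ ¬W ∨ Y   (De Morgan)
= Y   (absorption)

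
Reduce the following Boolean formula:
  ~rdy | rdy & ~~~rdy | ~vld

~rdy | ~vld

~rdy | rdy & ~~~rdy | ~vld
= ~rdy | rdy & ~rdy | ~vld
= ~rdy | ~vld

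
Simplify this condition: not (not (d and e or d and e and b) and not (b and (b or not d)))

d and e or b

not (not (d and e or d and e and b) and not (b and (b or not d)))
= not (not (d and e) and not (b and (b or not d)))   [absorption]
= d and e or b and (b or not d)   [De Morgan]
= d and e or b   [absorption]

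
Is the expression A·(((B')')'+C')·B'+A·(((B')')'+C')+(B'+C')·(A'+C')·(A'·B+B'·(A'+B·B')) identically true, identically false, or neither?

neither

A·(((B')')'+C')·B'+A·(((B')')'+C')+(B'+C')·(A'+C')·(A'·B+B'·(A'+B·B'))
= A·(((B')')'+C')·B'+A·(((B')')'+C')+(B'+C')·(A'+C')·(A'·B+B'·A')   [complement / identity]
= A·(((B')')'+C')+(B'+C')·(A'+C')·(A'·B+B'·A')   [absorption]
= A·(((B')')'+C')+(B'+C')·(A'+C')·A'   [distribution]
= A·(B'+C')+(B'+C')·(A'+C')·A'   [double negation]
= A·(B'+C')+(B'+C')·A'   [absorption]
= B'+C'   [distribution]
This depends on B, C, so it is not a constant.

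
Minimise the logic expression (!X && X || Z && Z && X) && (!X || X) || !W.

Z && X || !W

(!X && X || Z && Z && X) && (!X || X) || !W
= Z && Z && X && (!X || X) || !W
= Z && Z && X || !W
= Z && X || !W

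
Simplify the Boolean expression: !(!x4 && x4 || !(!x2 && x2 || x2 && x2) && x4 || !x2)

x2

!(!x4 && x4 || !(!x2 && x2 || x2 && x2) && x4 || !x2)
= !(!x4 && x4 || !x2 && x4 || !x2)   (distribution)
= !(!x4 && x4 || !x2)   (absorption)
= !!x2   (complement / identity)
= x2   (double negation)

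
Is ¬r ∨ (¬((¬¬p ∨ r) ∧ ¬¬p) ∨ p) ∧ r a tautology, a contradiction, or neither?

tautology

¬r ∨ (¬((¬¬p ∨ r) ∧ ¬¬p) ∨ p) ∧ r
= ¬r ∨ (¬¬¬p ∨ p) ∧ r   — absorption
= ¬r ∨ (¬p ∨ p) ∧ r   — double negation
= ¬r ∨ r   — complement / identity
= True   — complement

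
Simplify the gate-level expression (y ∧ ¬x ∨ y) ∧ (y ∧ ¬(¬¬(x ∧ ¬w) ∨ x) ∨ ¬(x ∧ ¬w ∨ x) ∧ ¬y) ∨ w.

(y ∧ ¬x ∨ y) ∧ (y ∧ ¬(¬¬(x ∧ ¬w) ∨ x) ∨ ¬(x ∧ ¬w ∨ x) ∧ ¬y) ∨ w
= (y ∧ ¬x ∨ y) ∧ (y ∧ ¬(x ∧ ¬w ∨ x) ∨ ¬(x ∧ ¬w ∨ x) ∧ ¬y) ∨ w
= (y ∧ ¬x ∨ y) ∧ ¬(x ∧ ¬w ∨ x) ∨ w
= y ∧ ¬(x ∧ ¬w ∨ x) ∨ w
= y ∧ ¬x ∨ w

y ∧ ¬x ∨ w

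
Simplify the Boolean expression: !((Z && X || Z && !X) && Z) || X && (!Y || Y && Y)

!Z || X

!((Z && X || Z && !X) && Z) || X && (!Y || Y && Y)
= !((Z && X || Z && !X) && Z) || X && (!Y || Y)   [idempotence]
= !(Z && Z) || X && (!Y || Y)   [distribution]
= !(Z && Z) || X   [complement / identity]
= !Z || X   [idempotence]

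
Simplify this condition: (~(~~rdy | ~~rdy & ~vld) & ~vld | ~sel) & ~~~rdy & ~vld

~rdy & ~vld

(~(~~rdy | ~~rdy & ~vld) & ~vld | ~sel) & ~~~rdy & ~vld
= (~~~rdy & ~vld | ~sel) & ~~~rdy & ~vld   (absorption)
= ~~~rdy & ~vld   (absorption)
= ~rdy & ~vld   (double negation)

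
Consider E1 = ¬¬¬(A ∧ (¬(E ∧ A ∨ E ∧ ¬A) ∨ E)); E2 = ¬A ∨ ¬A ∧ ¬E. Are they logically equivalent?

Yes

E1: ¬¬¬(A ∧ (¬(E ∧ A ∨ E ∧ ¬A) ∨ E))
    = ¬¬¬(A ∧ (¬E ∨ E))
    = ¬(A ∧ (¬E ∨ E))
    = ¬A
E2: ¬A ∨ ¬A ∧ ¬E
    = ¬A
Both reduce to ¬A, so they are equivalent.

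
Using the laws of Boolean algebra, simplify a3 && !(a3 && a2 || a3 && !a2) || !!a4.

a3 && !(a3 && a2 || a3 && !a2) || !!a4
= a3 && !a3 || !!a4   — distribution
= a3 && !a3 || a4   — double negation
= a4   — complement / identity

a4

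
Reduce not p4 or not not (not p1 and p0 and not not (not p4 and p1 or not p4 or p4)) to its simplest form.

not p4 or not p1 and p0

not p4 or not not (not p1 and p0 and not not (not p4 and p1 or not p4 or p4))
= not p4 or not p1 and p0 and not not (not p4 and p1 or not p4 or p4)
= not p4 or not p1 and p0 and (not p4 and p1 or not p4 or p4)
= not p4 or not p1 and p0 and (not p4 or p4)
= not p4 or not p1 and p0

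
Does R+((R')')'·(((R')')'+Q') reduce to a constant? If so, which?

yes, True

R+((R')')'·(((R')')'+Q')
= R+((R')')'   (absorption)
= R+R'   (double negation)
= 1   (complement)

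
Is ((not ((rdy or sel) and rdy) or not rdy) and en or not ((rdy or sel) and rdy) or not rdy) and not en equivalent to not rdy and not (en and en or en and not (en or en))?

E1: ((not ((rdy or sel) and rdy) or not rdy) and en or not ((rdy or sel) and rdy) or not rdy) and not en
    = (not ((rdy or sel) and rdy) or not rdy) and not en
    = (not rdy or not rdy) and not en
    = not rdy and not en
E2: not rdy and not (en and en or en and not (en or en))
    = not rdy and not (en and en or en and not en)
    = not rdy and not en
Both reduce to not rdy and not en, so they are equivalent.

Yes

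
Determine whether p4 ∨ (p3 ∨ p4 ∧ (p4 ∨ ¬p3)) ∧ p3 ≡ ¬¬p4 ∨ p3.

Yes

E1: p4 ∨ (p3 ∨ p4 ∧ (p4 ∨ ¬p3)) ∧ p3
    = p4 ∨ (p3 ∨ p4) ∧ p3   [absorption]
    = p4 ∨ p3   [absorption]
E2: ¬¬p4 ∨ p3
    = p4 ∨ p3   [double negation]
Both reduce to p4 ∨ p3, so they are equivalent.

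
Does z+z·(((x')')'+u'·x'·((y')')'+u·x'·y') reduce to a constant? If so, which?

no

z+z·(((x')')'+u'·x'·((y')')'+u·x'·y')
= z+z·(x'+u'·x'·((y')')'+u·x'·y')   [double negation]
= z+z·(x'+u'·x'·y'+u·x'·y')   [double negation]
= z+z·(x'+x'·y')   [distribution]
= z+z·x'   [absorption]
= z   [absorption]
This depends on z, so it is not a constant.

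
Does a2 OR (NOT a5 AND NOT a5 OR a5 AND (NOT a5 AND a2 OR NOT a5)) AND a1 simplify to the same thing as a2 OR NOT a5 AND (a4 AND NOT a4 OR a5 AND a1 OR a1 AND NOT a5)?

Yes

E1: a2 OR (NOT a5 AND NOT a5 OR a5 AND (NOT a5 AND a2 OR NOT a5)) AND a1
    = a2 OR (NOT a5 AND NOT a5 OR a5 AND NOT a5) AND a1
    = a2 OR NOT a5 AND a1
E2: a2 OR NOT a5 AND (a4 AND NOT a4 OR a5 AND a1 OR a1 AND NOT a5)
    = a2 OR NOT a5 AND (a4 AND NOT a4 OR a1)
    = a2 OR NOT a5 AND a1
Both reduce to a2 OR NOT a5 AND a1, so they are equivalent.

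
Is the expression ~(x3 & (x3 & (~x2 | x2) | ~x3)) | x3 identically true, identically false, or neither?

~(x3 & (x3 & (~x2 | x2) | ~x3)) | x3
= ~(x3 & (x3 | ~x3)) | x3   [complement / identity]
= ~x3 | x3   [complement / identity]
= 1   [complement]

identically true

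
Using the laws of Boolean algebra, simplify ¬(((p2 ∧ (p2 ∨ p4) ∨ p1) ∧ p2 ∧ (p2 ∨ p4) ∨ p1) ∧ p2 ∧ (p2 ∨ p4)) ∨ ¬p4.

¬(((p2 ∧ (p2 ∨ p4) ∨ p1) ∧ p2 ∧ (p2 ∨ p4) ∨ p1) ∧ p2 ∧ (p2 ∨ p4)) ∨ ¬p4
= ¬((p2 ∧ (p2 ∨ p4) ∨ p1) ∧ p2 ∧ (p2 ∨ p4)) ∨ ¬p4   [absorption]
= ¬(p2 ∧ (p2 ∨ p4)) ∨ ¬p4   [absorption]
= ¬p2 ∨ ¬p4   [absorption]

¬p2 ∨ ¬p4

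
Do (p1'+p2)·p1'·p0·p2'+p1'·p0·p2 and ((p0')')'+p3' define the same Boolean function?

No

E1: (p1'+p2)·p1'·p0·p2'+p1'·p0·p2
    = p1'·p0·p2'+p1'·p0·p2   [absorption]
    = p1'·p0   [distribution]
E2: ((p0')')'+p3'
    = p0'+p3'   [double negation]
These differ: at p0=0, p1=1, p2=1, p3=0, E1 = 0 but E2 = 1.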